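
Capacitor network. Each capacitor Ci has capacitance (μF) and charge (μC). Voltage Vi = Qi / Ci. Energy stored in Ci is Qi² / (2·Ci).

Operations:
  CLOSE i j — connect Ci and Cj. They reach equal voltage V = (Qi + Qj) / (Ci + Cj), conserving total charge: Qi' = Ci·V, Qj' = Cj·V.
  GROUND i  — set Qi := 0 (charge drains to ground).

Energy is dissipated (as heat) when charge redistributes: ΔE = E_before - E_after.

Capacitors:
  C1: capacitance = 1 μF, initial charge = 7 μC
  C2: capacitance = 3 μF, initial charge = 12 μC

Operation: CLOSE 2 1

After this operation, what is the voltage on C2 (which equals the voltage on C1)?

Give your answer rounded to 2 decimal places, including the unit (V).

Answer: 4.75 V

Derivation:
Initial: C1(1μF, Q=7μC, V=7.00V), C2(3μF, Q=12μC, V=4.00V)
Op 1: CLOSE 2-1: Q_total=19.00, C_total=4.00, V=4.75; Q2=14.25, Q1=4.75; dissipated=3.375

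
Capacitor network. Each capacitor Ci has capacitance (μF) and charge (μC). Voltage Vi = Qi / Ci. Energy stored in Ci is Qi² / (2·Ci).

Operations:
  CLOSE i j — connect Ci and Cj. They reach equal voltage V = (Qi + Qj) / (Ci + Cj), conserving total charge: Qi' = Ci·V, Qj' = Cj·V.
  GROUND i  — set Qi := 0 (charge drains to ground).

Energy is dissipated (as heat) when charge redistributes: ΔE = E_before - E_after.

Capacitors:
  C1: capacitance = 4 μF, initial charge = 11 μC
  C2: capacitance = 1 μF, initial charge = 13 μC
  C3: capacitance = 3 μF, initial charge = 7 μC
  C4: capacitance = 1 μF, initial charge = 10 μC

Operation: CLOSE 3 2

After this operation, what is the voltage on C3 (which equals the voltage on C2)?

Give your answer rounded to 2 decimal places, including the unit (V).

Answer: 5.00 V

Derivation:
Initial: C1(4μF, Q=11μC, V=2.75V), C2(1μF, Q=13μC, V=13.00V), C3(3μF, Q=7μC, V=2.33V), C4(1μF, Q=10μC, V=10.00V)
Op 1: CLOSE 3-2: Q_total=20.00, C_total=4.00, V=5.00; Q3=15.00, Q2=5.00; dissipated=42.667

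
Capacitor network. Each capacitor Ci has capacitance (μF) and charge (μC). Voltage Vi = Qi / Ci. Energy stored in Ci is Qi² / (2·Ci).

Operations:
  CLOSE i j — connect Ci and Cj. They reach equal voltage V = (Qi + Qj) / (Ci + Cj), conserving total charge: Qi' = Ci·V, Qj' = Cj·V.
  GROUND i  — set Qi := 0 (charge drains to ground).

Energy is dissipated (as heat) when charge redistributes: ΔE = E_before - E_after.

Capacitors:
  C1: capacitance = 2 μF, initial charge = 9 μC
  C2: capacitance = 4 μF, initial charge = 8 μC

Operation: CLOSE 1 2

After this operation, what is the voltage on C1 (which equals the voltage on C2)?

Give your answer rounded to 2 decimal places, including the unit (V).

Answer: 2.83 V

Derivation:
Initial: C1(2μF, Q=9μC, V=4.50V), C2(4μF, Q=8μC, V=2.00V)
Op 1: CLOSE 1-2: Q_total=17.00, C_total=6.00, V=2.83; Q1=5.67, Q2=11.33; dissipated=4.167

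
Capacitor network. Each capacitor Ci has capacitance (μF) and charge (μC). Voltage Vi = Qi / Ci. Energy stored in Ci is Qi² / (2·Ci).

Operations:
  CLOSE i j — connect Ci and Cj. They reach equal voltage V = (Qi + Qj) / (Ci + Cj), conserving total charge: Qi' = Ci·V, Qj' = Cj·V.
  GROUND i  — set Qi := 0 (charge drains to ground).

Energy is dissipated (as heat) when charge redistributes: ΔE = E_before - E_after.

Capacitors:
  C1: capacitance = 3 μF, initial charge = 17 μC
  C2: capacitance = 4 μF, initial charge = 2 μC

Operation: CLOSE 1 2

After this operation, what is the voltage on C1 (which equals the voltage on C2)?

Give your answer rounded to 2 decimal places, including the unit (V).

Initial: C1(3μF, Q=17μC, V=5.67V), C2(4μF, Q=2μC, V=0.50V)
Op 1: CLOSE 1-2: Q_total=19.00, C_total=7.00, V=2.71; Q1=8.14, Q2=10.86; dissipated=22.881

Answer: 2.71 V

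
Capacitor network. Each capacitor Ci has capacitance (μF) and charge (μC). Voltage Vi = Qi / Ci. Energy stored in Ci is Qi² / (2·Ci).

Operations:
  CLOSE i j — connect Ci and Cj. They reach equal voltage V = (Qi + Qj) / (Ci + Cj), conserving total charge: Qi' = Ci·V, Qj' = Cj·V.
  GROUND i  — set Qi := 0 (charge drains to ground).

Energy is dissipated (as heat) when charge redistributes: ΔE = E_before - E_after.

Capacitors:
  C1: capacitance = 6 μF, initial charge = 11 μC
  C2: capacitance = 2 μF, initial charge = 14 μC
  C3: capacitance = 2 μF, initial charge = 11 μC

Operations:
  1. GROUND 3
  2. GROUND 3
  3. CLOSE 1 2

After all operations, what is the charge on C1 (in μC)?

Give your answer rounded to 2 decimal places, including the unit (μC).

Answer: 18.75 μC

Derivation:
Initial: C1(6μF, Q=11μC, V=1.83V), C2(2μF, Q=14μC, V=7.00V), C3(2μF, Q=11μC, V=5.50V)
Op 1: GROUND 3: Q3=0; energy lost=30.250
Op 2: GROUND 3: Q3=0; energy lost=0.000
Op 3: CLOSE 1-2: Q_total=25.00, C_total=8.00, V=3.12; Q1=18.75, Q2=6.25; dissipated=20.021
Final charges: Q1=18.75, Q2=6.25, Q3=0.00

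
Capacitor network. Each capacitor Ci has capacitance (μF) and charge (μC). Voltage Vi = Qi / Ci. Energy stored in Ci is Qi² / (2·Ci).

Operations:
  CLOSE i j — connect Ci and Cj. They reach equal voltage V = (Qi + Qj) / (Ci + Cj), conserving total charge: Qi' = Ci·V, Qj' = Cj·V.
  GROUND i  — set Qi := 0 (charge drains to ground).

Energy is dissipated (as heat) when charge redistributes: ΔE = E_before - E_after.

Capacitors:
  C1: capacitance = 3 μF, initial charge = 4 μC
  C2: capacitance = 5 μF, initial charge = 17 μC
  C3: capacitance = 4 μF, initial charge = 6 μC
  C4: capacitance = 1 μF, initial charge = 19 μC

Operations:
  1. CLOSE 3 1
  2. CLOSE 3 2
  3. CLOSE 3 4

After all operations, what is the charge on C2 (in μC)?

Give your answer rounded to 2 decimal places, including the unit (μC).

Answer: 12.62 μC

Derivation:
Initial: C1(3μF, Q=4μC, V=1.33V), C2(5μF, Q=17μC, V=3.40V), C3(4μF, Q=6μC, V=1.50V), C4(1μF, Q=19μC, V=19.00V)
Op 1: CLOSE 3-1: Q_total=10.00, C_total=7.00, V=1.43; Q3=5.71, Q1=4.29; dissipated=0.024
Op 2: CLOSE 3-2: Q_total=22.71, C_total=9.00, V=2.52; Q3=10.10, Q2=12.62; dissipated=4.318
Op 3: CLOSE 3-4: Q_total=29.10, C_total=5.00, V=5.82; Q3=23.28, Q4=5.82; dissipated=108.586
Final charges: Q1=4.29, Q2=12.62, Q3=23.28, Q4=5.82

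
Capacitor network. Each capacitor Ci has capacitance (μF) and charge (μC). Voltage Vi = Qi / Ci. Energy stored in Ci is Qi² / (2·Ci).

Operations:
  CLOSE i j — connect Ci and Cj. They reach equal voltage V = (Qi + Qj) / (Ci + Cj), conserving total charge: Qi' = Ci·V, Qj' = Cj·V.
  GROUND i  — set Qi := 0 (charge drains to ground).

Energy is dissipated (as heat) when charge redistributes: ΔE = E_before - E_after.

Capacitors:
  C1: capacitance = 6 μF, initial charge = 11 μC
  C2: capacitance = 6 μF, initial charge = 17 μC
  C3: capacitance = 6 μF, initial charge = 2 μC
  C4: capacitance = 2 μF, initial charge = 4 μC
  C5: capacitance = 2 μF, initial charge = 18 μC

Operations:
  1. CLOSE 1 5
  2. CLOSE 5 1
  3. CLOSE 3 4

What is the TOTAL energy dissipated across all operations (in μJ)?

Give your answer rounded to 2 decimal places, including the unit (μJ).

Initial: C1(6μF, Q=11μC, V=1.83V), C2(6μF, Q=17μC, V=2.83V), C3(6μF, Q=2μC, V=0.33V), C4(2μF, Q=4μC, V=2.00V), C5(2μF, Q=18μC, V=9.00V)
Op 1: CLOSE 1-5: Q_total=29.00, C_total=8.00, V=3.62; Q1=21.75, Q5=7.25; dissipated=38.521
Op 2: CLOSE 5-1: Q_total=29.00, C_total=8.00, V=3.62; Q5=7.25, Q1=21.75; dissipated=0.000
Op 3: CLOSE 3-4: Q_total=6.00, C_total=8.00, V=0.75; Q3=4.50, Q4=1.50; dissipated=2.083
Total dissipated: 40.604 μJ

Answer: 40.60 μJ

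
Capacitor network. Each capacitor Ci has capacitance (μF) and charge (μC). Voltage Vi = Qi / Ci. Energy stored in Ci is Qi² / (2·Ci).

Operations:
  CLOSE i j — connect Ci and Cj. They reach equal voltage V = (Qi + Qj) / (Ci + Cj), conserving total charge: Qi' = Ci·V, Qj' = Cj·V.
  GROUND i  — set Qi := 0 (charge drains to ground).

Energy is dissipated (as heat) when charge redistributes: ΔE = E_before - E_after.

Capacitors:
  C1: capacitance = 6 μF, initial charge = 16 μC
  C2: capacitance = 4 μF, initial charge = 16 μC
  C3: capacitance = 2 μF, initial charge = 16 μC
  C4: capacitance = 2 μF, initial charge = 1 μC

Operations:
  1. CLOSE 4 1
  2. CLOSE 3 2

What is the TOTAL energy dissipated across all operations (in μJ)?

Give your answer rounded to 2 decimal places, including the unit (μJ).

Answer: 14.19 μJ

Derivation:
Initial: C1(6μF, Q=16μC, V=2.67V), C2(4μF, Q=16μC, V=4.00V), C3(2μF, Q=16μC, V=8.00V), C4(2μF, Q=1μC, V=0.50V)
Op 1: CLOSE 4-1: Q_total=17.00, C_total=8.00, V=2.12; Q4=4.25, Q1=12.75; dissipated=3.521
Op 2: CLOSE 3-2: Q_total=32.00, C_total=6.00, V=5.33; Q3=10.67, Q2=21.33; dissipated=10.667
Total dissipated: 14.188 μJ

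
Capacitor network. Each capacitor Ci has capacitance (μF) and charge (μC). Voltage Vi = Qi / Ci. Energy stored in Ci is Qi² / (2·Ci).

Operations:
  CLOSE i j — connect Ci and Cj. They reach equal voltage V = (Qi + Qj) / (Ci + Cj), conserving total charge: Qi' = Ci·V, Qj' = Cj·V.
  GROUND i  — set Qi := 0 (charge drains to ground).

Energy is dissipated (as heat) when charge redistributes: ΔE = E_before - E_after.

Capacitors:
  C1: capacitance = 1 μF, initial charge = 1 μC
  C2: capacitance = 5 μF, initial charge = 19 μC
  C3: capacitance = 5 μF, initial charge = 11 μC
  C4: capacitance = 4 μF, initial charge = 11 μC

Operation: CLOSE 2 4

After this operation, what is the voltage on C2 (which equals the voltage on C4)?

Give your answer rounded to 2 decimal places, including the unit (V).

Answer: 3.33 V

Derivation:
Initial: C1(1μF, Q=1μC, V=1.00V), C2(5μF, Q=19μC, V=3.80V), C3(5μF, Q=11μC, V=2.20V), C4(4μF, Q=11μC, V=2.75V)
Op 1: CLOSE 2-4: Q_total=30.00, C_total=9.00, V=3.33; Q2=16.67, Q4=13.33; dissipated=1.225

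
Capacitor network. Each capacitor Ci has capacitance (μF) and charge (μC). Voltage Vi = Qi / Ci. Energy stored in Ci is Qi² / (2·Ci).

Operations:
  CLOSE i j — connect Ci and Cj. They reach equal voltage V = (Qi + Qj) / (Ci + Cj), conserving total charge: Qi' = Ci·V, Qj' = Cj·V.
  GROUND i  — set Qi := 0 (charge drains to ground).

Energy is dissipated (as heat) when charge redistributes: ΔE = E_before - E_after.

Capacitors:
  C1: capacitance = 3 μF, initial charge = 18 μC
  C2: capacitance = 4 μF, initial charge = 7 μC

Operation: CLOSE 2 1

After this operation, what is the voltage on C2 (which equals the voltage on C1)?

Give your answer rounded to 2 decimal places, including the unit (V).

Initial: C1(3μF, Q=18μC, V=6.00V), C2(4μF, Q=7μC, V=1.75V)
Op 1: CLOSE 2-1: Q_total=25.00, C_total=7.00, V=3.57; Q2=14.29, Q1=10.71; dissipated=15.482

Answer: 3.57 V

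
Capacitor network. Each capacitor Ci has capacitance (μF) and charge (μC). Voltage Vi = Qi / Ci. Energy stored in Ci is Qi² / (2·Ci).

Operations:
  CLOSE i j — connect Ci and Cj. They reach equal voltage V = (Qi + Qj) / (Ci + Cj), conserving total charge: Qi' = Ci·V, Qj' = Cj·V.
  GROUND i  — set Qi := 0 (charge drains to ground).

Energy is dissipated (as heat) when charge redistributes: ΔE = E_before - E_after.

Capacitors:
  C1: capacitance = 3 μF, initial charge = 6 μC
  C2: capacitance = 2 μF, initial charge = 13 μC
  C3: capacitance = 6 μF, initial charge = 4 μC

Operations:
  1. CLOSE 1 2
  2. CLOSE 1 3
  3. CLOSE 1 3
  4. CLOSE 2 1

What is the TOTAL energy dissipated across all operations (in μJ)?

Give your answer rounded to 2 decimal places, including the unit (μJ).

Initial: C1(3μF, Q=6μC, V=2.00V), C2(2μF, Q=13μC, V=6.50V), C3(6μF, Q=4μC, V=0.67V)
Op 1: CLOSE 1-2: Q_total=19.00, C_total=5.00, V=3.80; Q1=11.40, Q2=7.60; dissipated=12.150
Op 2: CLOSE 1-3: Q_total=15.40, C_total=9.00, V=1.71; Q1=5.13, Q3=10.27; dissipated=9.818
Op 3: CLOSE 1-3: Q_total=15.40, C_total=9.00, V=1.71; Q1=5.13, Q3=10.27; dissipated=0.000
Op 4: CLOSE 2-1: Q_total=12.73, C_total=5.00, V=2.55; Q2=5.09, Q1=7.64; dissipated=2.618
Total dissipated: 24.586 μJ

Answer: 24.59 μJ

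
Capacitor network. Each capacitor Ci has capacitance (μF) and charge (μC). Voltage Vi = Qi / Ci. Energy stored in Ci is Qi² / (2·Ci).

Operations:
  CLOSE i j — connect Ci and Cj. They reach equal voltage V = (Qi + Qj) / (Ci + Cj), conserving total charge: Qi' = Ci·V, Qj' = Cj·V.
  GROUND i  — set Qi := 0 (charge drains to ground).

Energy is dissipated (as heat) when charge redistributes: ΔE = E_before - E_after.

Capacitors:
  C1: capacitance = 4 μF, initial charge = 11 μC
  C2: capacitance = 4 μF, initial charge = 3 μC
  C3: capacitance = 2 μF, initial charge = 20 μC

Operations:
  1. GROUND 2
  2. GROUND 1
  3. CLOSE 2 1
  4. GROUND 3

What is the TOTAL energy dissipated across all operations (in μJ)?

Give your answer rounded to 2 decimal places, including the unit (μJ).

Initial: C1(4μF, Q=11μC, V=2.75V), C2(4μF, Q=3μC, V=0.75V), C3(2μF, Q=20μC, V=10.00V)
Op 1: GROUND 2: Q2=0; energy lost=1.125
Op 2: GROUND 1: Q1=0; energy lost=15.125
Op 3: CLOSE 2-1: Q_total=0.00, C_total=8.00, V=0.00; Q2=0.00, Q1=0.00; dissipated=0.000
Op 4: GROUND 3: Q3=0; energy lost=100.000
Total dissipated: 116.250 μJ

Answer: 116.25 μJ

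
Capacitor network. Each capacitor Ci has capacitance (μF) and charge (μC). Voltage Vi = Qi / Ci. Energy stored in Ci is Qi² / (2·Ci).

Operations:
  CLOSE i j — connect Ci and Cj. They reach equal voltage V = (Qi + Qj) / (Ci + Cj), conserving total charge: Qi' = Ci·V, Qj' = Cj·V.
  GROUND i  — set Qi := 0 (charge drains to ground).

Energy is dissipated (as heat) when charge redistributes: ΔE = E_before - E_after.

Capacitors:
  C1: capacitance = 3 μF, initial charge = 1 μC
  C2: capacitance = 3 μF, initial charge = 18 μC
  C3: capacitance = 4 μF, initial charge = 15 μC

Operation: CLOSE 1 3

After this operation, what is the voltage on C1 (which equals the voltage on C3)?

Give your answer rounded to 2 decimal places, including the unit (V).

Initial: C1(3μF, Q=1μC, V=0.33V), C2(3μF, Q=18μC, V=6.00V), C3(4μF, Q=15μC, V=3.75V)
Op 1: CLOSE 1-3: Q_total=16.00, C_total=7.00, V=2.29; Q1=6.86, Q3=9.14; dissipated=10.006

Answer: 2.29 V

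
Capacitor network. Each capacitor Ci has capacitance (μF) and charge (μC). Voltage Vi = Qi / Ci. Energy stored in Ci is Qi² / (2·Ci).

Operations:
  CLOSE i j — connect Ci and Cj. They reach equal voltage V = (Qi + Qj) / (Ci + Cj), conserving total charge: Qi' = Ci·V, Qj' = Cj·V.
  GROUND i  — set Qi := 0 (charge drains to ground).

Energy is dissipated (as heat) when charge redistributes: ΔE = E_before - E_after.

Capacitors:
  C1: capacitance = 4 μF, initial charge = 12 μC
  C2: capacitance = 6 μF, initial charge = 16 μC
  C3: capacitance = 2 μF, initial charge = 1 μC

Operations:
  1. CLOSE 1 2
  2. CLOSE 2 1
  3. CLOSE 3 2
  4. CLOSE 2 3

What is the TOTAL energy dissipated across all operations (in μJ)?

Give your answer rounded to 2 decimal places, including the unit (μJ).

Initial: C1(4μF, Q=12μC, V=3.00V), C2(6μF, Q=16μC, V=2.67V), C3(2μF, Q=1μC, V=0.50V)
Op 1: CLOSE 1-2: Q_total=28.00, C_total=10.00, V=2.80; Q1=11.20, Q2=16.80; dissipated=0.133
Op 2: CLOSE 2-1: Q_total=28.00, C_total=10.00, V=2.80; Q2=16.80, Q1=11.20; dissipated=0.000
Op 3: CLOSE 3-2: Q_total=17.80, C_total=8.00, V=2.23; Q3=4.45, Q2=13.35; dissipated=3.967
Op 4: CLOSE 2-3: Q_total=17.80, C_total=8.00, V=2.23; Q2=13.35, Q3=4.45; dissipated=0.000
Total dissipated: 4.101 μJ

Answer: 4.10 μJ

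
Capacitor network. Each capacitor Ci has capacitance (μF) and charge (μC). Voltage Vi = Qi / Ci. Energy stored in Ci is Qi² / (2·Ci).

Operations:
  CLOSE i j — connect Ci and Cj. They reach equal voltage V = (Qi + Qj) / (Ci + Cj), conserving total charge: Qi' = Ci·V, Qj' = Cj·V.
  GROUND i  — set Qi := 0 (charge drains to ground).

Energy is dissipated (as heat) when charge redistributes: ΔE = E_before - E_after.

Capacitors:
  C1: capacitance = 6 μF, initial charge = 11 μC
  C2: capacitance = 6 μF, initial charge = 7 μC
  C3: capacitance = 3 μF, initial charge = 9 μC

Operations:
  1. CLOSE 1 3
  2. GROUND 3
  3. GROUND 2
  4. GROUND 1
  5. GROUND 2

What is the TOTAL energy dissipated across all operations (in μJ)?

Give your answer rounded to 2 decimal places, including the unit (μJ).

Answer: 27.67 μJ

Derivation:
Initial: C1(6μF, Q=11μC, V=1.83V), C2(6μF, Q=7μC, V=1.17V), C3(3μF, Q=9μC, V=3.00V)
Op 1: CLOSE 1-3: Q_total=20.00, C_total=9.00, V=2.22; Q1=13.33, Q3=6.67; dissipated=1.361
Op 2: GROUND 3: Q3=0; energy lost=7.407
Op 3: GROUND 2: Q2=0; energy lost=4.083
Op 4: GROUND 1: Q1=0; energy lost=14.815
Op 5: GROUND 2: Q2=0; energy lost=0.000
Total dissipated: 27.667 μJ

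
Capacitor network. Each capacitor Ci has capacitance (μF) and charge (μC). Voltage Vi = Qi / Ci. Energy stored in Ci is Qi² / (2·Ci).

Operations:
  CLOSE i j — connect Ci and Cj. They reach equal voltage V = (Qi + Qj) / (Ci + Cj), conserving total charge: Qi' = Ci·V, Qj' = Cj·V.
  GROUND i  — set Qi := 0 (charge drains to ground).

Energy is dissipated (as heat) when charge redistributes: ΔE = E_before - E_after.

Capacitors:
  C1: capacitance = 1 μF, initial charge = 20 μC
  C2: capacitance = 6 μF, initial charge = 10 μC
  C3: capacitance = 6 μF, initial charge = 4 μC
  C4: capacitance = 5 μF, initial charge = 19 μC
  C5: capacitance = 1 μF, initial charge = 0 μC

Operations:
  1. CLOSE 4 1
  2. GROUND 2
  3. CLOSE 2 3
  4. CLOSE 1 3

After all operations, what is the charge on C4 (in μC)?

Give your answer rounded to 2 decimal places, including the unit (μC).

Initial: C1(1μF, Q=20μC, V=20.00V), C2(6μF, Q=10μC, V=1.67V), C3(6μF, Q=4μC, V=0.67V), C4(5μF, Q=19μC, V=3.80V), C5(1μF, Q=0μC, V=0.00V)
Op 1: CLOSE 4-1: Q_total=39.00, C_total=6.00, V=6.50; Q4=32.50, Q1=6.50; dissipated=109.350
Op 2: GROUND 2: Q2=0; energy lost=8.333
Op 3: CLOSE 2-3: Q_total=4.00, C_total=12.00, V=0.33; Q2=2.00, Q3=2.00; dissipated=0.667
Op 4: CLOSE 1-3: Q_total=8.50, C_total=7.00, V=1.21; Q1=1.21, Q3=7.29; dissipated=16.298
Final charges: Q1=1.21, Q2=2.00, Q3=7.29, Q4=32.50, Q5=0.00

Answer: 32.50 μC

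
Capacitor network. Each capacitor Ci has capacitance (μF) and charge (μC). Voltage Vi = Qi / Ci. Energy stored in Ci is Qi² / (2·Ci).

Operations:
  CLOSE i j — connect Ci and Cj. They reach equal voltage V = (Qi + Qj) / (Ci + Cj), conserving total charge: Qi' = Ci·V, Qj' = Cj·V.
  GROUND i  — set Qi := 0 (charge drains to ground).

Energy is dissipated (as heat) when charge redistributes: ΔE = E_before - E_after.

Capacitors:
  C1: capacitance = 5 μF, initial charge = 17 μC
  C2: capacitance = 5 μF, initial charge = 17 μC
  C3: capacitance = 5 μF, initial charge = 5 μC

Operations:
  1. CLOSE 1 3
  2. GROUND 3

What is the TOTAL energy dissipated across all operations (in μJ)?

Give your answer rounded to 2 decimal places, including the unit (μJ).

Initial: C1(5μF, Q=17μC, V=3.40V), C2(5μF, Q=17μC, V=3.40V), C3(5μF, Q=5μC, V=1.00V)
Op 1: CLOSE 1-3: Q_total=22.00, C_total=10.00, V=2.20; Q1=11.00, Q3=11.00; dissipated=7.200
Op 2: GROUND 3: Q3=0; energy lost=12.100
Total dissipated: 19.300 μJ

Answer: 19.30 μJ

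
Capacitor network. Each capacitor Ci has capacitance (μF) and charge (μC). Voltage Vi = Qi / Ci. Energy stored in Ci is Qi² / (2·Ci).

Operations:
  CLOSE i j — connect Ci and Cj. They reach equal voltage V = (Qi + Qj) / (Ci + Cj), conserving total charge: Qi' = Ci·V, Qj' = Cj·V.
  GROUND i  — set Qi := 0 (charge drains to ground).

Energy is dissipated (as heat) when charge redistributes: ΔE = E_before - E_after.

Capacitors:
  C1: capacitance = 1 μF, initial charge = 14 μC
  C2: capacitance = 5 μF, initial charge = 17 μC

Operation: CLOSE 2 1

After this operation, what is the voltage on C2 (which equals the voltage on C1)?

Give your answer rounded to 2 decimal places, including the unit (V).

Initial: C1(1μF, Q=14μC, V=14.00V), C2(5μF, Q=17μC, V=3.40V)
Op 1: CLOSE 2-1: Q_total=31.00, C_total=6.00, V=5.17; Q2=25.83, Q1=5.17; dissipated=46.817

Answer: 5.17 V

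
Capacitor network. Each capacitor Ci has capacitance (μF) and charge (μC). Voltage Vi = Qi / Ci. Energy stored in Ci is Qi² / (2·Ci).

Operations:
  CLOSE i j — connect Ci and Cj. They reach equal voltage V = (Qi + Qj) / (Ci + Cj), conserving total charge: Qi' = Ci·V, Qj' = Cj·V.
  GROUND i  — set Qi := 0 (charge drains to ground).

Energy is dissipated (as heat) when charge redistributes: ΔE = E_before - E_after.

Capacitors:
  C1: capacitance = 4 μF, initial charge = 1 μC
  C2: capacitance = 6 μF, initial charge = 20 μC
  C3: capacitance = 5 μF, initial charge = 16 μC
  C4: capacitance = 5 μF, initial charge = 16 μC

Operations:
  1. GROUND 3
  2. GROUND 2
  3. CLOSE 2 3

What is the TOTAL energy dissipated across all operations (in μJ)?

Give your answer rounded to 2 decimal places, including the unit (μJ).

Answer: 58.93 μJ

Derivation:
Initial: C1(4μF, Q=1μC, V=0.25V), C2(6μF, Q=20μC, V=3.33V), C3(5μF, Q=16μC, V=3.20V), C4(5μF, Q=16μC, V=3.20V)
Op 1: GROUND 3: Q3=0; energy lost=25.600
Op 2: GROUND 2: Q2=0; energy lost=33.333
Op 3: CLOSE 2-3: Q_total=0.00, C_total=11.00, V=0.00; Q2=0.00, Q3=0.00; dissipated=0.000
Total dissipated: 58.933 μJ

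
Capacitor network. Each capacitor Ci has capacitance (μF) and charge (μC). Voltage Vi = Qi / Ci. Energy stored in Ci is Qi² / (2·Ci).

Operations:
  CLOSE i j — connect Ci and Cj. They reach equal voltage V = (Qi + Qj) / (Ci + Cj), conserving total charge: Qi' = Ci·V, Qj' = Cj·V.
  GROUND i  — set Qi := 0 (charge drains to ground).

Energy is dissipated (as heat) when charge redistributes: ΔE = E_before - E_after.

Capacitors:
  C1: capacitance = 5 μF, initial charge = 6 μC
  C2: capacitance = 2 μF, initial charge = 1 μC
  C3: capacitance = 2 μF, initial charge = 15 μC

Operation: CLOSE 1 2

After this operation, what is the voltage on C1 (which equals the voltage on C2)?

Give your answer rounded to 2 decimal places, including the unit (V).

Answer: 1.00 V

Derivation:
Initial: C1(5μF, Q=6μC, V=1.20V), C2(2μF, Q=1μC, V=0.50V), C3(2μF, Q=15μC, V=7.50V)
Op 1: CLOSE 1-2: Q_total=7.00, C_total=7.00, V=1.00; Q1=5.00, Q2=2.00; dissipated=0.350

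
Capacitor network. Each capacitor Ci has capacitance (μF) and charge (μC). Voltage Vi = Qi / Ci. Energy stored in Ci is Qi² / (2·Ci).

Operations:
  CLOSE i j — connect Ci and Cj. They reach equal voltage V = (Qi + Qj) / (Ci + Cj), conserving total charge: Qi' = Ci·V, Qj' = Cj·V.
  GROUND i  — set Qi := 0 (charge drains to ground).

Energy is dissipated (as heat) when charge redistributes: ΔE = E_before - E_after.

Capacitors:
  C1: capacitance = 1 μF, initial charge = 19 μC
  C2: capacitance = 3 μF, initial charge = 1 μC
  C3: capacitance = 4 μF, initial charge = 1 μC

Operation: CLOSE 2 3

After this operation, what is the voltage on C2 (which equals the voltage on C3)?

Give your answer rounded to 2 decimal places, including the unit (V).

Answer: 0.29 V

Derivation:
Initial: C1(1μF, Q=19μC, V=19.00V), C2(3μF, Q=1μC, V=0.33V), C3(4μF, Q=1μC, V=0.25V)
Op 1: CLOSE 2-3: Q_total=2.00, C_total=7.00, V=0.29; Q2=0.86, Q3=1.14; dissipated=0.006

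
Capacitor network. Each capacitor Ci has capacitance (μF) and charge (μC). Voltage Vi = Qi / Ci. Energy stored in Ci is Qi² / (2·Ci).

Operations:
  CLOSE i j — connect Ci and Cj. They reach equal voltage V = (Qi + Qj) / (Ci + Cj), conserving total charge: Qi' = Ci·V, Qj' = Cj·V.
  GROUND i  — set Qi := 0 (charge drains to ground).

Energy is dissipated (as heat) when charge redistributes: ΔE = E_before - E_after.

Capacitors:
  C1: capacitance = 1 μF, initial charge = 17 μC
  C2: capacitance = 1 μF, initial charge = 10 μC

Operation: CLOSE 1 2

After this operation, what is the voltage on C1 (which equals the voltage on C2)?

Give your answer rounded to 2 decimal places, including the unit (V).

Answer: 13.50 V

Derivation:
Initial: C1(1μF, Q=17μC, V=17.00V), C2(1μF, Q=10μC, V=10.00V)
Op 1: CLOSE 1-2: Q_total=27.00, C_total=2.00, V=13.50; Q1=13.50, Q2=13.50; dissipated=12.250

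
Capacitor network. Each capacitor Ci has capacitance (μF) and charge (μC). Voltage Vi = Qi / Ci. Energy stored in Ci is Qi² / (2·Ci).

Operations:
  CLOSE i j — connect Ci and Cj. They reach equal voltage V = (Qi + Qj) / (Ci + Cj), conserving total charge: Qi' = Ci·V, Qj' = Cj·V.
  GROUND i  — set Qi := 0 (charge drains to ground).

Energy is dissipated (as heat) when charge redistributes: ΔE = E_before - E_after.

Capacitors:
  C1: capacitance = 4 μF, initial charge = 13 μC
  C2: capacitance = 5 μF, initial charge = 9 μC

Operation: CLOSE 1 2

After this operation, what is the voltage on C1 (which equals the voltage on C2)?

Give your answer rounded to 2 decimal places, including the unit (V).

Initial: C1(4μF, Q=13μC, V=3.25V), C2(5μF, Q=9μC, V=1.80V)
Op 1: CLOSE 1-2: Q_total=22.00, C_total=9.00, V=2.44; Q1=9.78, Q2=12.22; dissipated=2.336

Answer: 2.44 V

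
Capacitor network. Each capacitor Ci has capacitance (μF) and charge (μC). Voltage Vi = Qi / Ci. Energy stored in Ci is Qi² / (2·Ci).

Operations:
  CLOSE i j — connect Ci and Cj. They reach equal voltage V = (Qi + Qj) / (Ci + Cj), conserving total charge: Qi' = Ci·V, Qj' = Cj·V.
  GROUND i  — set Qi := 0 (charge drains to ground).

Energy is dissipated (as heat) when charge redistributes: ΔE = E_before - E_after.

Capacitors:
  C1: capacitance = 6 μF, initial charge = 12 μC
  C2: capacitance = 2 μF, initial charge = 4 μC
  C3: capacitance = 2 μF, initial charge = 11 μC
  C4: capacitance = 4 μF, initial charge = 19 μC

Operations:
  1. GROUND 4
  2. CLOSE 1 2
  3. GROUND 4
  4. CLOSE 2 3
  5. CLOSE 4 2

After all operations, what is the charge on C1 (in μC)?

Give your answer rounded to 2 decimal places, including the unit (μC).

Initial: C1(6μF, Q=12μC, V=2.00V), C2(2μF, Q=4μC, V=2.00V), C3(2μF, Q=11μC, V=5.50V), C4(4μF, Q=19μC, V=4.75V)
Op 1: GROUND 4: Q4=0; energy lost=45.125
Op 2: CLOSE 1-2: Q_total=16.00, C_total=8.00, V=2.00; Q1=12.00, Q2=4.00; dissipated=0.000
Op 3: GROUND 4: Q4=0; energy lost=0.000
Op 4: CLOSE 2-3: Q_total=15.00, C_total=4.00, V=3.75; Q2=7.50, Q3=7.50; dissipated=6.125
Op 5: CLOSE 4-2: Q_total=7.50, C_total=6.00, V=1.25; Q4=5.00, Q2=2.50; dissipated=9.375
Final charges: Q1=12.00, Q2=2.50, Q3=7.50, Q4=5.00

Answer: 12.00 μC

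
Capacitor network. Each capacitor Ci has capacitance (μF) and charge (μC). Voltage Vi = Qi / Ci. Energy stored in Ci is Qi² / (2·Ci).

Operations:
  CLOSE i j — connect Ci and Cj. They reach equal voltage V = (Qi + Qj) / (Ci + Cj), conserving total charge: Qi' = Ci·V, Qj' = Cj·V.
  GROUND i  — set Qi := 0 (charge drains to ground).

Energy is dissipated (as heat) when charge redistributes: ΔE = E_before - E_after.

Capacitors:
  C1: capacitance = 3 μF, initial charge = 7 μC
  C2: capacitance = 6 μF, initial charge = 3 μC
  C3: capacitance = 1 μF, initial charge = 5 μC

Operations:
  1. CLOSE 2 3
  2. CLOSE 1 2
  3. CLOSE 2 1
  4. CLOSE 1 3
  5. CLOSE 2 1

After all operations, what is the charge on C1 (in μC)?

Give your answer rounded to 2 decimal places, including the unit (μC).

Answer: 4.52 μC

Derivation:
Initial: C1(3μF, Q=7μC, V=2.33V), C2(6μF, Q=3μC, V=0.50V), C3(1μF, Q=5μC, V=5.00V)
Op 1: CLOSE 2-3: Q_total=8.00, C_total=7.00, V=1.14; Q2=6.86, Q3=1.14; dissipated=8.679
Op 2: CLOSE 1-2: Q_total=13.86, C_total=9.00, V=1.54; Q1=4.62, Q2=9.24; dissipated=1.417
Op 3: CLOSE 2-1: Q_total=13.86, C_total=9.00, V=1.54; Q2=9.24, Q1=4.62; dissipated=0.000
Op 4: CLOSE 1-3: Q_total=5.76, C_total=4.00, V=1.44; Q1=4.32, Q3=1.44; dissipated=0.059
Op 5: CLOSE 2-1: Q_total=13.56, C_total=9.00, V=1.51; Q2=9.04, Q1=4.52; dissipated=0.010
Final charges: Q1=4.52, Q2=9.04, Q3=1.44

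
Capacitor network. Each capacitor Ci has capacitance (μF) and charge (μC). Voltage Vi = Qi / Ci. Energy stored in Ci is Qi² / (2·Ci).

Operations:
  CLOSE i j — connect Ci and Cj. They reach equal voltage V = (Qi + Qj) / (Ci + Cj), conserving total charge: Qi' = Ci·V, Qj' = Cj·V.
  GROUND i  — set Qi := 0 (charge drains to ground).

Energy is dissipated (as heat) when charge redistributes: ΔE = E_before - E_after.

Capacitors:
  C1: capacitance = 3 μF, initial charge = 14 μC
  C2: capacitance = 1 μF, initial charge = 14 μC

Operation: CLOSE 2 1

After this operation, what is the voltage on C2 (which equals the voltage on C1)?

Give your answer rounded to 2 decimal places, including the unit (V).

Answer: 7.00 V

Derivation:
Initial: C1(3μF, Q=14μC, V=4.67V), C2(1μF, Q=14μC, V=14.00V)
Op 1: CLOSE 2-1: Q_total=28.00, C_total=4.00, V=7.00; Q2=7.00, Q1=21.00; dissipated=32.667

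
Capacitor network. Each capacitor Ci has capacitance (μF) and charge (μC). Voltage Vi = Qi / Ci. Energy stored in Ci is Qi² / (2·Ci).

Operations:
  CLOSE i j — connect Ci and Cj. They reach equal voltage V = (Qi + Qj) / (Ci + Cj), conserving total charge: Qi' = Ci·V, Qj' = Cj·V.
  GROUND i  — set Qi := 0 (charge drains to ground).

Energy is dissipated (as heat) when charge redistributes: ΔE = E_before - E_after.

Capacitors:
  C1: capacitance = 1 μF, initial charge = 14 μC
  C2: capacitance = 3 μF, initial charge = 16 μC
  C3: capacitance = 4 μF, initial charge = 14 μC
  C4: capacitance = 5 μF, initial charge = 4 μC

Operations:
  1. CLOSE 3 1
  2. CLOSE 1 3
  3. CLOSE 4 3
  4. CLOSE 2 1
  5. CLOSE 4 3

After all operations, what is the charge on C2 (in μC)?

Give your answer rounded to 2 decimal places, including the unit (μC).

Answer: 16.20 μC

Derivation:
Initial: C1(1μF, Q=14μC, V=14.00V), C2(3μF, Q=16μC, V=5.33V), C3(4μF, Q=14μC, V=3.50V), C4(5μF, Q=4μC, V=0.80V)
Op 1: CLOSE 3-1: Q_total=28.00, C_total=5.00, V=5.60; Q3=22.40, Q1=5.60; dissipated=44.100
Op 2: CLOSE 1-3: Q_total=28.00, C_total=5.00, V=5.60; Q1=5.60, Q3=22.40; dissipated=0.000
Op 3: CLOSE 4-3: Q_total=26.40, C_total=9.00, V=2.93; Q4=14.67, Q3=11.73; dissipated=25.600
Op 4: CLOSE 2-1: Q_total=21.60, C_total=4.00, V=5.40; Q2=16.20, Q1=5.40; dissipated=0.027
Op 5: CLOSE 4-3: Q_total=26.40, C_total=9.00, V=2.93; Q4=14.67, Q3=11.73; dissipated=0.000
Final charges: Q1=5.40, Q2=16.20, Q3=11.73, Q4=14.67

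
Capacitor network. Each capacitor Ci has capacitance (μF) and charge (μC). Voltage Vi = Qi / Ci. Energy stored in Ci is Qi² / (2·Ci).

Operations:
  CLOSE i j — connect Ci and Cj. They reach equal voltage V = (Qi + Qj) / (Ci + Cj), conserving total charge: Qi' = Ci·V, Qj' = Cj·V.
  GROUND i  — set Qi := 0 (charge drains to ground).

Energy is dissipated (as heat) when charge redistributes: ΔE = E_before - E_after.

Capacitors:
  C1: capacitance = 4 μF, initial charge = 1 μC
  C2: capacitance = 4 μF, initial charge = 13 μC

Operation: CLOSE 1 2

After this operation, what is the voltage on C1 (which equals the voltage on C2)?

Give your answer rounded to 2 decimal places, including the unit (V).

Initial: C1(4μF, Q=1μC, V=0.25V), C2(4μF, Q=13μC, V=3.25V)
Op 1: CLOSE 1-2: Q_total=14.00, C_total=8.00, V=1.75; Q1=7.00, Q2=7.00; dissipated=9.000

Answer: 1.75 V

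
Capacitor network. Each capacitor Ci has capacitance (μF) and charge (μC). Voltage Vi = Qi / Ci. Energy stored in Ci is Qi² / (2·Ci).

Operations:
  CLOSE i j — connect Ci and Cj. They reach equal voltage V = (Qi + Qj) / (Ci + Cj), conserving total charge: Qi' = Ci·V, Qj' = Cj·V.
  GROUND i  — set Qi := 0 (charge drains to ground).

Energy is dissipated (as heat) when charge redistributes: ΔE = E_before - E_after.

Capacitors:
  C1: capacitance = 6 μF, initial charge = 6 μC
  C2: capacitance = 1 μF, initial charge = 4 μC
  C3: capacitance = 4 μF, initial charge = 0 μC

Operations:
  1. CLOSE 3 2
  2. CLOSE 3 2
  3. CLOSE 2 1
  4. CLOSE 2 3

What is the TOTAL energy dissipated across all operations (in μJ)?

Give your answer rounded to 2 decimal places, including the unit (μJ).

Initial: C1(6μF, Q=6μC, V=1.00V), C2(1μF, Q=4μC, V=4.00V), C3(4μF, Q=0μC, V=0.00V)
Op 1: CLOSE 3-2: Q_total=4.00, C_total=5.00, V=0.80; Q3=3.20, Q2=0.80; dissipated=6.400
Op 2: CLOSE 3-2: Q_total=4.00, C_total=5.00, V=0.80; Q3=3.20, Q2=0.80; dissipated=0.000
Op 3: CLOSE 2-1: Q_total=6.80, C_total=7.00, V=0.97; Q2=0.97, Q1=5.83; dissipated=0.017
Op 4: CLOSE 2-3: Q_total=4.17, C_total=5.00, V=0.83; Q2=0.83, Q3=3.34; dissipated=0.012
Total dissipated: 6.429 μJ

Answer: 6.43 μJ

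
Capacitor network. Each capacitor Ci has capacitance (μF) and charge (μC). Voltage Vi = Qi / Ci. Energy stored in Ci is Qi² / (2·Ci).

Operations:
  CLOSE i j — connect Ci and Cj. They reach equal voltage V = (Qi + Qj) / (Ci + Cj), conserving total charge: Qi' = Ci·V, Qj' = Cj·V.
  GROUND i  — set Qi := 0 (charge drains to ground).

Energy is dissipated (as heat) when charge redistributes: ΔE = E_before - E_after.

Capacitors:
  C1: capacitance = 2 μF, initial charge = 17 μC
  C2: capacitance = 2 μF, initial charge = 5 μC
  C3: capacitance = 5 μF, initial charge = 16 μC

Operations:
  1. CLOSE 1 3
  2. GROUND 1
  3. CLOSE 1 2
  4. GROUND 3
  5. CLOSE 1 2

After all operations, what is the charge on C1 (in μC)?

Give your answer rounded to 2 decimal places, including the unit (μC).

Answer: 2.50 μC

Derivation:
Initial: C1(2μF, Q=17μC, V=8.50V), C2(2μF, Q=5μC, V=2.50V), C3(5μF, Q=16μC, V=3.20V)
Op 1: CLOSE 1-3: Q_total=33.00, C_total=7.00, V=4.71; Q1=9.43, Q3=23.57; dissipated=20.064
Op 2: GROUND 1: Q1=0; energy lost=22.224
Op 3: CLOSE 1-2: Q_total=5.00, C_total=4.00, V=1.25; Q1=2.50, Q2=2.50; dissipated=3.125
Op 4: GROUND 3: Q3=0; energy lost=55.561
Op 5: CLOSE 1-2: Q_total=5.00, C_total=4.00, V=1.25; Q1=2.50, Q2=2.50; dissipated=0.000
Final charges: Q1=2.50, Q2=2.50, Q3=0.00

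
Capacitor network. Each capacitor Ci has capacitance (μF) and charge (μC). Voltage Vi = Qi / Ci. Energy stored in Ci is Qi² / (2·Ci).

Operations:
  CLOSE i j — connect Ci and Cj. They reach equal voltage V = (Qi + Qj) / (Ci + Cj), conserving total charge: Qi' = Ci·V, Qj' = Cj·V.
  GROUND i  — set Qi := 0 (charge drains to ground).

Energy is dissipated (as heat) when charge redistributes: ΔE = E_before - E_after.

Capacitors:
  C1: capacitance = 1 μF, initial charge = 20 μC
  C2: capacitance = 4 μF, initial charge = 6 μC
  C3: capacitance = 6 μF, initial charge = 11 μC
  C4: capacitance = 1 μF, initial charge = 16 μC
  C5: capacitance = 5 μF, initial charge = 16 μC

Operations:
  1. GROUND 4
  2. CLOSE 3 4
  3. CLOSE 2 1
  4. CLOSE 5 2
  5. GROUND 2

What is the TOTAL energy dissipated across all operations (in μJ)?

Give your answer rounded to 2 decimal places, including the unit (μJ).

Initial: C1(1μF, Q=20μC, V=20.00V), C2(4μF, Q=6μC, V=1.50V), C3(6μF, Q=11μC, V=1.83V), C4(1μF, Q=16μC, V=16.00V), C5(5μF, Q=16μC, V=3.20V)
Op 1: GROUND 4: Q4=0; energy lost=128.000
Op 2: CLOSE 3-4: Q_total=11.00, C_total=7.00, V=1.57; Q3=9.43, Q4=1.57; dissipated=1.440
Op 3: CLOSE 2-1: Q_total=26.00, C_total=5.00, V=5.20; Q2=20.80, Q1=5.20; dissipated=136.900
Op 4: CLOSE 5-2: Q_total=36.80, C_total=9.00, V=4.09; Q5=20.44, Q2=16.36; dissipated=4.444
Op 5: GROUND 2: Q2=0; energy lost=33.438
Total dissipated: 304.223 μJ

Answer: 304.22 μJ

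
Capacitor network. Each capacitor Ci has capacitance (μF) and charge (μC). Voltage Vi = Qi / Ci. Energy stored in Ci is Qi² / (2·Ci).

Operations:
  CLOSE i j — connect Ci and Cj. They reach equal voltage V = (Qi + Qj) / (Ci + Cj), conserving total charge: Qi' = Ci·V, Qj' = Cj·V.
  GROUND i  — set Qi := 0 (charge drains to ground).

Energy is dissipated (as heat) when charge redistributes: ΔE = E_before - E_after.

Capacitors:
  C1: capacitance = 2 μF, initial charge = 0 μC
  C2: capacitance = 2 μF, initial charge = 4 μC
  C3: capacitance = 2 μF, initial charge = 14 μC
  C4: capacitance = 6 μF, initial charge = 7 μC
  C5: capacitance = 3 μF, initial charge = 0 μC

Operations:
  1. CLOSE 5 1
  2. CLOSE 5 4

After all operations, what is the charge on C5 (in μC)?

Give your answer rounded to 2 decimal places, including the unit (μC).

Initial: C1(2μF, Q=0μC, V=0.00V), C2(2μF, Q=4μC, V=2.00V), C3(2μF, Q=14μC, V=7.00V), C4(6μF, Q=7μC, V=1.17V), C5(3μF, Q=0μC, V=0.00V)
Op 1: CLOSE 5-1: Q_total=0.00, C_total=5.00, V=0.00; Q5=0.00, Q1=0.00; dissipated=0.000
Op 2: CLOSE 5-4: Q_total=7.00, C_total=9.00, V=0.78; Q5=2.33, Q4=4.67; dissipated=1.361
Final charges: Q1=0.00, Q2=4.00, Q3=14.00, Q4=4.67, Q5=2.33

Answer: 2.33 μC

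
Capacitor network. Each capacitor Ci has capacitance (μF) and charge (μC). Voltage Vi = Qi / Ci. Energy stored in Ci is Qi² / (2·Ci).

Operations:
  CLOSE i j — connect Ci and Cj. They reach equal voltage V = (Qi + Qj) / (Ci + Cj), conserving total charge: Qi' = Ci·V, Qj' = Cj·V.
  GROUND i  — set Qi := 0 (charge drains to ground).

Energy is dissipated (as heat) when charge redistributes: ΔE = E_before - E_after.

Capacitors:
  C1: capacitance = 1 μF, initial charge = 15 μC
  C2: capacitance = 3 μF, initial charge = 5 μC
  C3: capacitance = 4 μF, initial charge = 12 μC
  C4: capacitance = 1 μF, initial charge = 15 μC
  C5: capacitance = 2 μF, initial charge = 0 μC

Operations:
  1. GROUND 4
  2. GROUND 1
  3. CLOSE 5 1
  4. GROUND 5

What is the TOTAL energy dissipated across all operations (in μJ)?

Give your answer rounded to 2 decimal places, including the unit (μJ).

Initial: C1(1μF, Q=15μC, V=15.00V), C2(3μF, Q=5μC, V=1.67V), C3(4μF, Q=12μC, V=3.00V), C4(1μF, Q=15μC, V=15.00V), C5(2μF, Q=0μC, V=0.00V)
Op 1: GROUND 4: Q4=0; energy lost=112.500
Op 2: GROUND 1: Q1=0; energy lost=112.500
Op 3: CLOSE 5-1: Q_total=0.00, C_total=3.00, V=0.00; Q5=0.00, Q1=0.00; dissipated=0.000
Op 4: GROUND 5: Q5=0; energy lost=0.000
Total dissipated: 225.000 μJ

Answer: 225.00 μJ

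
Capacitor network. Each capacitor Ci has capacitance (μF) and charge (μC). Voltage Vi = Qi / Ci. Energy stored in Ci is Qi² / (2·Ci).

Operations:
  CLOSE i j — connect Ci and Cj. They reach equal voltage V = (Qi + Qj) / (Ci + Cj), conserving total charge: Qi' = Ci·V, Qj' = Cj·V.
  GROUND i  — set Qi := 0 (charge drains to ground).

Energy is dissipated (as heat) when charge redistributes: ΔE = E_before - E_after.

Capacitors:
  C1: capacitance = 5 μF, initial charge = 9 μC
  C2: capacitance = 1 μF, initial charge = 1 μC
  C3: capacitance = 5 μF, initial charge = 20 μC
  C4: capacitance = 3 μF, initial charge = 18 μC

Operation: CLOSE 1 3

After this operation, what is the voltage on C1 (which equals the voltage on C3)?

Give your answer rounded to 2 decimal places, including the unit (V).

Answer: 2.90 V

Derivation:
Initial: C1(5μF, Q=9μC, V=1.80V), C2(1μF, Q=1μC, V=1.00V), C3(5μF, Q=20μC, V=4.00V), C4(3μF, Q=18μC, V=6.00V)
Op 1: CLOSE 1-3: Q_total=29.00, C_total=10.00, V=2.90; Q1=14.50, Q3=14.50; dissipated=6.050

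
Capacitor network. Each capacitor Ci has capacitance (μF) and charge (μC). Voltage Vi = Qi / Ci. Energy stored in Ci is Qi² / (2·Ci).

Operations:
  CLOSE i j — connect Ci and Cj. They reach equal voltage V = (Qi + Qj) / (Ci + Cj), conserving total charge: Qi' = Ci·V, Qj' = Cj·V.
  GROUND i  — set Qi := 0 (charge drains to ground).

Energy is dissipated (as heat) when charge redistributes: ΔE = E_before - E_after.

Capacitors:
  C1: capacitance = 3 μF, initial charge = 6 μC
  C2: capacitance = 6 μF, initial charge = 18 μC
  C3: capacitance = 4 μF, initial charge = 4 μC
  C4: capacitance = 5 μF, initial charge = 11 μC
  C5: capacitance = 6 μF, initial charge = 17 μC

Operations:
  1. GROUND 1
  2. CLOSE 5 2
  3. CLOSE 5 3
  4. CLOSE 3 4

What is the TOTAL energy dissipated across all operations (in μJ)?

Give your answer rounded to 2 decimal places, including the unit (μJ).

Initial: C1(3μF, Q=6μC, V=2.00V), C2(6μF, Q=18μC, V=3.00V), C3(4μF, Q=4μC, V=1.00V), C4(5μF, Q=11μC, V=2.20V), C5(6μF, Q=17μC, V=2.83V)
Op 1: GROUND 1: Q1=0; energy lost=6.000
Op 2: CLOSE 5-2: Q_total=35.00, C_total=12.00, V=2.92; Q5=17.50, Q2=17.50; dissipated=0.042
Op 3: CLOSE 5-3: Q_total=21.50, C_total=10.00, V=2.15; Q5=12.90, Q3=8.60; dissipated=4.408
Op 4: CLOSE 3-4: Q_total=19.60, C_total=9.00, V=2.18; Q3=8.71, Q4=10.89; dissipated=0.003
Total dissipated: 10.453 μJ

Answer: 10.45 μJ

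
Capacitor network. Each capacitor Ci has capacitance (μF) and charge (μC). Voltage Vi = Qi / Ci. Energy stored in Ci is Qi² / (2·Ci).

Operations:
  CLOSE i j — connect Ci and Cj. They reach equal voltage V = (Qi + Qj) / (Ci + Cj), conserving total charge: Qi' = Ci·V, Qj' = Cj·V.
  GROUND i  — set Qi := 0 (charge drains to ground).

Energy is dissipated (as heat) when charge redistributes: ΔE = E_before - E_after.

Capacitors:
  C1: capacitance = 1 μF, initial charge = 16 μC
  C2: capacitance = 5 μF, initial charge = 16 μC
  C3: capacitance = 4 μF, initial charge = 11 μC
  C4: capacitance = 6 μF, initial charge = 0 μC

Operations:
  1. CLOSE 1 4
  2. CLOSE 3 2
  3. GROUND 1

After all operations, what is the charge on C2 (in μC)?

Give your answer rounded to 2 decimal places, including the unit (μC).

Initial: C1(1μF, Q=16μC, V=16.00V), C2(5μF, Q=16μC, V=3.20V), C3(4μF, Q=11μC, V=2.75V), C4(6μF, Q=0μC, V=0.00V)
Op 1: CLOSE 1-4: Q_total=16.00, C_total=7.00, V=2.29; Q1=2.29, Q4=13.71; dissipated=109.714
Op 2: CLOSE 3-2: Q_total=27.00, C_total=9.00, V=3.00; Q3=12.00, Q2=15.00; dissipated=0.225
Op 3: GROUND 1: Q1=0; energy lost=2.612
Final charges: Q1=0.00, Q2=15.00, Q3=12.00, Q4=13.71

Answer: 15.00 μC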